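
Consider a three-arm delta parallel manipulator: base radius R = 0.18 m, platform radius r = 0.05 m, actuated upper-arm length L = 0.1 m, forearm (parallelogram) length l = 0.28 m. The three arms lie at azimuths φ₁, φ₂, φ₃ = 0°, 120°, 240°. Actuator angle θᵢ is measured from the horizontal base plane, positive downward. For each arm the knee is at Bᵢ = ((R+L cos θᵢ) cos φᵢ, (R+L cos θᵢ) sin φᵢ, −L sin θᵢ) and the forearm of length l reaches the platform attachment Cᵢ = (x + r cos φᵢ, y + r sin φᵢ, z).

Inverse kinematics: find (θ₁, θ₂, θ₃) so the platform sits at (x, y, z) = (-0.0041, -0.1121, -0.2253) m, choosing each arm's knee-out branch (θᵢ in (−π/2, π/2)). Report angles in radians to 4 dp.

θ₁ = 0.7856, θ₂ = 1.3961, θ₃ = -0.1751

φ1=0.0° → target in arm frame (-0.0041, -0.1121)
  e−x'=0.1341;  (l²−L²−(e−x')²−y'²−z²)/2L = -0.0645
  γ=atan2(-0.2253,0.1341)=-1.0339;  ψ=arccos(-0.2462)=1.8195;  θ1=γ+ψ≈0.7856
arm 2 (φ=120.0°): x'=-0.0950, y'=0.0596
  A=0.2250, B=-0.2253, C=(l²−L²−A²−y'²−z²)/(2L)=-0.1828
  γ=atan2(-0.2253,0.2250)=-0.7860;  ψ=arccos(-0.5739)=2.1821;  θ2=γ+ψ≈1.3961
φ3=240.0° → target in arm frame (0.0991, 0.0525)
  e−x'=0.0309;  (l²−L²−(e−x')²−y'²−z²)/2L = 0.0697
  θ3 = atan2(B,A) + arccos(C/0.2274) = -0.1751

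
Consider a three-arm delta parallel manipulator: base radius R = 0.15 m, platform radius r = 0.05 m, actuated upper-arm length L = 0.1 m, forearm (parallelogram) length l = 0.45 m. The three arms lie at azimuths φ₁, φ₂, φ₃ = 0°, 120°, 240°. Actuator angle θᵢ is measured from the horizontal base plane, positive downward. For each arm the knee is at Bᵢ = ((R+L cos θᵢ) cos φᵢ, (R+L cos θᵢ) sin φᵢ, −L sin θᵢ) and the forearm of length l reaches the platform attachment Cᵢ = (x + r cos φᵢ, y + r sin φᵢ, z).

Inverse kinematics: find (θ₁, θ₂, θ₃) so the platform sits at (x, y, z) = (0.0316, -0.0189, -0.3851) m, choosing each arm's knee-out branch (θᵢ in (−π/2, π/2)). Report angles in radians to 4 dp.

θ₁ = -0.3485, θ₂ = 0.0003, θ₃ = -0.1745

φ1=0.0° → target in arm frame (0.0316, -0.0189)
  A=0.0684, B=-0.3851, C=(l²−L²−A²−y'²−z²)/(2L)=0.1958
  γ=atan2(-0.3851,0.0684)=-1.3950;  ψ=arccos(0.5006)=1.0465;  θ1=γ+ψ≈-0.3485
φ2=120.0° → target in arm frame (-0.0322, -0.0179)
  e−x'=0.1322;  (l²−L²−(e−x')²−y'²−z²)/2L = 0.1320
  γ=atan2(-0.3851,0.1322)=-1.2402;  ψ=arccos(0.3243)=1.2405;  θ2=γ+ψ≈0.0003
arm 3 (φ=240.0°): x'=0.0006, y'=0.0368
  A=0.0994, B=-0.3851, C=(l²−L²−A²−y'²−z²)/(2L)=0.1648
  √(A²+B²)=0.3977;  θ3 = -1.3181+1.1436 ≈ -0.1745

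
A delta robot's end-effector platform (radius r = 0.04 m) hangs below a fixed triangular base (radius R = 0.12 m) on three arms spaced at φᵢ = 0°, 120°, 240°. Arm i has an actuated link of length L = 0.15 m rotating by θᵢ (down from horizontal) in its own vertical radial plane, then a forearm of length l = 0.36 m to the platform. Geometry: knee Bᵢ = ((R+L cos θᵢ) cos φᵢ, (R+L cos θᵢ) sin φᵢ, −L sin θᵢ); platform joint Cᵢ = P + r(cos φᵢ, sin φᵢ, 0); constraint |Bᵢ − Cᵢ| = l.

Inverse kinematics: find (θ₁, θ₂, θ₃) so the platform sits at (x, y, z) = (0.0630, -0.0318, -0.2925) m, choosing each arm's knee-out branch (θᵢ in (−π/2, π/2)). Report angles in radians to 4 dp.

θ₁ = -0.1743, θ₂ = 0.4364, θ₃ = 0.1750

rotate P by −φ1: (0.0630, -0.0318, -0.2925)
  e−x'=0.0170;  (l²−L²−(e−x')²−y'²−z²)/2L = 0.0675
  √(A²+B²)=0.2930;  θ1 = -1.5127+1.3384 ≈ -0.1743
arm 2 (φ=120.0°): x'=-0.0590, y'=-0.0387
  A cos θ + B sin θ = C:  0.1390·cos θ + -0.2925·sin θ = 0.0024
  √(A²+B²)=0.3239;  θ2 = -1.1271+1.5634 ≈ 0.4364
arm 3 (φ=240.0°): x'=-0.0040, y'=0.0705
  A cos θ + B sin θ = C:  0.0840·cos θ + -0.2925·sin θ = 0.0318
  θ3 = atan2(B,A) + arccos(C/0.3043) = 0.1750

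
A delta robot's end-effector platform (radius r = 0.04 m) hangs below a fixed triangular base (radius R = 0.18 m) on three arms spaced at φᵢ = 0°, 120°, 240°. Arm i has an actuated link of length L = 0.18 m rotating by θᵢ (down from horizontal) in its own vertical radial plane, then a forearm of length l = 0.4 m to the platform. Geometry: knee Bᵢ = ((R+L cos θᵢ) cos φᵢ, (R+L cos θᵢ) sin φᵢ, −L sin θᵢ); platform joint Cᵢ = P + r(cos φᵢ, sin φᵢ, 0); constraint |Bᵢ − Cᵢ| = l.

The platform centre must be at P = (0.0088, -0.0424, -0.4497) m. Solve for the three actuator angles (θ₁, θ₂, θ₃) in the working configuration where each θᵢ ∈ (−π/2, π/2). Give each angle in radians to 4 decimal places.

θ₁ = 0.8726, θ₂ = 1.0473, θ₃ = 0.7853

arm 1 (φ=0.0°): x'=0.0088, y'=-0.0424
  A cos θ + B sin θ = C:  0.1312·cos θ + -0.4497·sin θ = -0.2601
  θ1 = atan2(B,A) + arccos(C/0.4684) = 0.8726
φ2=120.0° → target in arm frame (-0.0411, 0.0136)
  e−x'=0.1811;  (l²−L²−(e−x')²−y'²−z²)/2L = -0.2989
  γ=atan2(-0.4497,0.1811)=-1.1879;  ψ=arccos(-0.6166)=2.2352;  θ2=γ+ψ≈1.0473
arm 3 (φ=240.0°): x'=0.0323, y'=0.0288
  e−x'=0.1077;  (l²−L²−(e−x')²−y'²−z²)/2L = -0.2418
  θ3 = atan2(B,A) + arccos(C/0.4624) = 0.7853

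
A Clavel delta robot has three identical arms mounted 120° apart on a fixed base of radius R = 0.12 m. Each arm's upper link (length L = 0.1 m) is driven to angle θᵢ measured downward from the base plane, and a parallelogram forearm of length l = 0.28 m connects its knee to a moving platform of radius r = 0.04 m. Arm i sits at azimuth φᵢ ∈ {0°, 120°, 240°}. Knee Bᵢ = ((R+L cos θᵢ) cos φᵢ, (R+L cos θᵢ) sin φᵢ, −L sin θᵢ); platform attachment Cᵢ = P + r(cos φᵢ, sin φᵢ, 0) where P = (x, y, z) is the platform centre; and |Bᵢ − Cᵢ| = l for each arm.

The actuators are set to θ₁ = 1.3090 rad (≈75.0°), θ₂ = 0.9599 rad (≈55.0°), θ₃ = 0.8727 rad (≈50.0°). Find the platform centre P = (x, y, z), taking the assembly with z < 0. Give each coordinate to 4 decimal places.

(-0.0482, -0.0088, -0.3302)

S1 = (0.1059·cos0.0°, 0.1059·sin0.0°, -0.0966) = (0.1059, 0.0000, -0.0966)
φ2=120.0°: virtual centre (-0.0687, 0.1190, -0.0819), radius l
arm 3 at φ=240.0°: (R−r)+L cos θ3 = 0.1443;  S3 = (-0.0721, -0.1249, -0.0766)
|S₂|²−|S₁|² = 0.0050;  |S₃|²−|S₁|² = 0.0061
linear system: -0.3491x+0.2379y = 0.0050−0.0294z; -0.3560x+-0.2499y = 0.0061−0.0400z
Cramer: x(z) = -0.0158+0.0980z;  y(z) = -0.0020+0.0204z
into |P−S₁|² = l²: 1.0100z² + 0.1693z + -0.0543 = 0;  Δ = 0.2478;  z = -0.3302 or 0.1627 → z<0 root = -0.3302
x = -0.0482, y = -0.0088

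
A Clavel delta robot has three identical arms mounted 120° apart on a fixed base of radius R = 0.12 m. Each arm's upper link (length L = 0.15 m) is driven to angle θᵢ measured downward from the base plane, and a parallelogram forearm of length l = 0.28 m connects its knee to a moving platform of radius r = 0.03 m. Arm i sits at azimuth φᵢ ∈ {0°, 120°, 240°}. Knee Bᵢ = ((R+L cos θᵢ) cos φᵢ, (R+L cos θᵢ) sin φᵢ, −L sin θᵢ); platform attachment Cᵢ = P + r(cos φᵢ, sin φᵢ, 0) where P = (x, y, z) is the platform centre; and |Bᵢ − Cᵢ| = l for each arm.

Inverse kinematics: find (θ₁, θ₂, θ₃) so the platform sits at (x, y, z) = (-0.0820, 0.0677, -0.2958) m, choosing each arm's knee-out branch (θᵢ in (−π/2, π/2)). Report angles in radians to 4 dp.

rotate P by −φ1: (-0.0820, 0.0677, -0.2958)
  A cos θ + B sin θ = C:  0.1720·cos θ + -0.2958·sin θ = -0.2192
  √(A²+B²)=0.3422;  θ1 = -1.0441+2.2662 ≈ 1.2220
rotate P by −φ2: (0.0996, 0.0372, -0.2958)
  e−x'=-0.0096;  (l²−L²−(e−x')²−y'²−z²)/2L = -0.1102
  √(A²+B²)=0.2960;  θ2 = -1.6033+1.9525 ≈ 0.3491
arm 3 (φ=240.0°): x'=-0.0176, y'=-0.1049
  A=0.1076, B=-0.2958, C=(l²−L²−A²−y'²−z²)/(2L)=-0.1806
  √(A²+B²)=0.3148;  θ3 = -1.2218+2.1818 ≈ 0.9600

θ₁ = 1.2220, θ₂ = 0.3491, θ₃ = 0.9600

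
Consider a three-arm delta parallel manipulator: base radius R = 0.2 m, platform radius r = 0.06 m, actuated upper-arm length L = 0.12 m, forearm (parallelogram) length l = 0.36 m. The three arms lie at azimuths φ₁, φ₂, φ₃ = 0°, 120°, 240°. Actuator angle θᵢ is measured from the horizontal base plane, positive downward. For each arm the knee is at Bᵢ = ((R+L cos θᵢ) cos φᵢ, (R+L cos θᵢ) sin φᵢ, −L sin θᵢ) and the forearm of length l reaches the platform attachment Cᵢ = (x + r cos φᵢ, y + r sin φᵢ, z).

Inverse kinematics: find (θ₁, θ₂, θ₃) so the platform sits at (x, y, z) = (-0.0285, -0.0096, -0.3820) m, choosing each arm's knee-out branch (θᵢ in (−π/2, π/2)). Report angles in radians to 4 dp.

θ₁ = 1.0476, θ₂ = 0.8729, θ₃ = 0.7855

arm 1 (φ=0.0°): x'=-0.0285, y'=-0.0096
  A=0.1685, B=-0.3820, C=(l²−L²−A²−y'²−z²)/(2L)=-0.2467
  θ1 = atan2(B,A) + arccos(C/0.4175) = 1.0476
φ2=120.0° → target in arm frame (0.0059, 0.0295)
  A cos θ + B sin θ = C:  0.1341·cos θ + -0.3820·sin θ = -0.2065
  √(A²+B²)=0.4048;  θ2 = -1.2333+2.1061 ≈ 0.8729
rotate P by −φ3: (0.0226, -0.0199, -0.3820)
  e−x'=0.1174;  (l²−L²−(e−x')²−y'²−z²)/2L = -0.1871
  γ=atan2(-0.3820,0.1174)=-1.2725;  ψ=arccos(-0.4682)=2.0581;  θ3=γ+ψ≈0.7855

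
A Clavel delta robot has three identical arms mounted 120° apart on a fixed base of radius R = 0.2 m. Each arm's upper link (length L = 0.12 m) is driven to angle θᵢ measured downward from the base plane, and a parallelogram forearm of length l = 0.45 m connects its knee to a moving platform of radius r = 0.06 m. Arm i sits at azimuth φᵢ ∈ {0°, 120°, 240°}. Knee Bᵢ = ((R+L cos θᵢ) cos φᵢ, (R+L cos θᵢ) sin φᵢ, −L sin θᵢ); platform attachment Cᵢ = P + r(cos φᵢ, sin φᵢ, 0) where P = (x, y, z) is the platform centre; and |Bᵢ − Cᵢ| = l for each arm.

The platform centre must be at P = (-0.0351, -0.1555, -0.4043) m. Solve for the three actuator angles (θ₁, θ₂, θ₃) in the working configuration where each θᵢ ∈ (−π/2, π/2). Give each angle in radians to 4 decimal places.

arm 1 (φ=0.0°): x'=-0.0351, y'=-0.1555
  e−x'=0.1751;  (l²−L²−(e−x')²−y'²−z²)/2L = -0.1258
  γ=atan2(-0.4043,0.1751)=-1.1621;  ψ=arccos(-0.2856)=1.8604;  θ1=γ+ψ≈0.6983
rotate P by −φ2: (-0.1171, 0.1081, -0.4043)
  A=0.2571, B=-0.4043, C=(l²−L²−A²−y'²−z²)/(2L)=-0.2215
  γ=atan2(-0.4043,0.2571)=-1.0044;  ψ=arccos(-0.4623)=2.0514;  θ2=γ+ψ≈1.0471
arm 3 (φ=240.0°): x'=0.1522, y'=0.0474
  e−x'=-0.0122;  (l²−L²−(e−x')²−y'²−z²)/2L = 0.0927
  θ3 = atan2(B,A) + arccos(C/0.4045) = -0.2615

θ₁ = 0.6983, θ₂ = 1.0471, θ₃ = -0.2615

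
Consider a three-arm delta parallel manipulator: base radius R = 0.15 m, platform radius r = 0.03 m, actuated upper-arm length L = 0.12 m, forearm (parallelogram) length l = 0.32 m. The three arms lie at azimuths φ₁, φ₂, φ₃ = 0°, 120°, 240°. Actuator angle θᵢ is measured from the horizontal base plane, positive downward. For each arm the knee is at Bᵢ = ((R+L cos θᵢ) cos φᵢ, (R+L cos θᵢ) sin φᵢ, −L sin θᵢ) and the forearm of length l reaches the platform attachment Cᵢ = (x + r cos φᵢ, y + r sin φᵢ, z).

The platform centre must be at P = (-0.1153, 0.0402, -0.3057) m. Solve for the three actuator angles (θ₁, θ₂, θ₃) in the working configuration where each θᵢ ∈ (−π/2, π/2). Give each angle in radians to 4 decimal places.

θ₁ = 1.3961, θ₂ = 0.2613, θ₃ = 0.6979

φ1=0.0° → target in arm frame (-0.1153, 0.0402)
  e−x'=0.2353;  (l²−L²−(e−x')²−y'²−z²)/2L = -0.2601
  γ=atan2(-0.3057,0.2353)=-0.9148;  ψ=arccos(-0.6744)=2.3109;  θ1=γ+ψ≈1.3961
φ2=120.0° → target in arm frame (0.0925, 0.0798)
  A cos θ + B sin θ = C:  0.0275·cos θ + -0.3057·sin θ = -0.0524
  θ2 = atan2(B,A) + arccos(C/0.3069) = 0.2613
rotate P by −φ3: (0.0228, -0.1200, -0.3057)
  A cos θ + B sin θ = C:  0.0972·cos θ + -0.3057·sin θ = -0.1220
  γ=atan2(-0.3057,0.0972)=-1.2631;  ψ=arccos(-0.3804)=1.9610;  θ3=γ+ψ≈0.6979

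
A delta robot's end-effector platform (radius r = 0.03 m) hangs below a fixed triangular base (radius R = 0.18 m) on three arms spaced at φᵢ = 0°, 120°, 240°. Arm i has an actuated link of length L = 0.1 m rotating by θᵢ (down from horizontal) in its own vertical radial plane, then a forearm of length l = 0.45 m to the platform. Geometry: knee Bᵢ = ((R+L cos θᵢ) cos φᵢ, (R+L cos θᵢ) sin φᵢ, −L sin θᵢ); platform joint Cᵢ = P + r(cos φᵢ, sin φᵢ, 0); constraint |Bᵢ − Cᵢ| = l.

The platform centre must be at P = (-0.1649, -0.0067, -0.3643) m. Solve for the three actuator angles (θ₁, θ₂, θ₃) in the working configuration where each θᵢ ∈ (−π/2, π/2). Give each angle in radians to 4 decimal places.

θ₁ = 1.1345, θ₂ = -0.2620, θ₃ = -0.3491

arm 1 (φ=0.0°): x'=-0.1649, y'=-0.0067
  A cos θ + B sin θ = C:  0.3149·cos θ + -0.3643·sin θ = -0.1971
  θ1 = atan2(B,A) + arccos(C/0.4815) = 1.1345
φ2=120.0° → target in arm frame (0.0766, 0.1462)
  e−x'=0.0734;  (l²−L²−(e−x')²−y'²−z²)/2L = 0.1652
  θ2 = atan2(B,A) + arccos(C/0.3716) = -0.2620
φ3=240.0° → target in arm frame (0.0883, -0.1395)
  e−x'=0.0617;  (l²−L²−(e−x')²−y'²−z²)/2L = 0.1826
  θ3 = atan2(B,A) + arccos(C/0.3695) = -0.3491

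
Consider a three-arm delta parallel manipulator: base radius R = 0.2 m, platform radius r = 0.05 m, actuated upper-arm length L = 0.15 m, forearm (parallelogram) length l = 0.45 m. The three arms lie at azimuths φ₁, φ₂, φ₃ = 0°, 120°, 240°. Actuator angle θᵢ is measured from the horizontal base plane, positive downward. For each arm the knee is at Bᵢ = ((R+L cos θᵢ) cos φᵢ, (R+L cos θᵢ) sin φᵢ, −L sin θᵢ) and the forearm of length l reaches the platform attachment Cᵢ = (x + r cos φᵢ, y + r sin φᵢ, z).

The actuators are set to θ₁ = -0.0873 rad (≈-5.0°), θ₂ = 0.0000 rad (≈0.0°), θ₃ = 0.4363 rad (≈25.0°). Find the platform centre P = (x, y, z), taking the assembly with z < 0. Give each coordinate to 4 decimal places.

arm 1 at φ=0.0°: ρ1 = 0.2994;  centre 1 = (0.2994, 0.0000, 0.0131)
φ2=120.0°: virtual centre (-0.1500, 0.2598, 0.0000), radius l
centre 3 = (0.2859·cos240.0°, 0.2859·sin240.0°, -0.0634) = (-0.1430, -0.2476, -0.0634)
subtract pairs → two planes through P
[-0.8989 0.5196 -0.0262]·P = 0.0002;  [-0.8848 -0.4953 -0.1529]·P = -0.0040
det = 0.9049;  x = 0.0022+-0.1021z,  y = 0.0042+-0.1263z
into |P−centre ₁|² = l²: 1.0264z² + 0.0335z + -0.1140 = 0;  Δ = 0.4691;  z = -0.3500 or 0.3173 → z<0 root = -0.3500
x = 0.0380, y = 0.0484

(0.0380, 0.0484, -0.3500)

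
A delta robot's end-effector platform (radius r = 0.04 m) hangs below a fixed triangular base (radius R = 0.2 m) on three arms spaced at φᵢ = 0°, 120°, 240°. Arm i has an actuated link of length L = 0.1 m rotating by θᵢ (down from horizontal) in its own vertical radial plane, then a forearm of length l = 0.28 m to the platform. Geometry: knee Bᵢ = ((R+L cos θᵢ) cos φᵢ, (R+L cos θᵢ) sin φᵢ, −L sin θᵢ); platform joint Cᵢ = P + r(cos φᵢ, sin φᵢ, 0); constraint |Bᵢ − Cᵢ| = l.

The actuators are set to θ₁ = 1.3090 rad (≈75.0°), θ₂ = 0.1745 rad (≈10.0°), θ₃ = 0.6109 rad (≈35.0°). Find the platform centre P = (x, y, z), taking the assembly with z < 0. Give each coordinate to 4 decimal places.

arm 1 at φ=0.0°: e+L cos θ1 = 0.1859;  O1 = (0.1859, 0.0000, -0.0966)
arm 2 at φ=120.0°: e+L cos θ2 = 0.2585;  O2 = (-0.1292, 0.2239, -0.0174)
φ3=240.0°: virtual centre (-0.1210, -0.2095, -0.0574), radius l
eliminate P² terms by subtracting sphere 1 from 2 and 3
[-0.6302 0.4477 0.1585]·P = 0.0232;  [-0.6137 -0.4190 0.0785]·P = 0.0179
Cramer: x(z) = -0.0330+0.1884z;  y(z) = 0.0055-0.0887z
into |P−O₁|² = l²: 1.0434z² + 0.1097z + -0.0211 = 0;  Δ = 0.1003;  z = -0.2044 or 0.0992 → z<0 root = -0.2044
x = -0.0715, y = 0.0236

(-0.0715, 0.0236, -0.2044)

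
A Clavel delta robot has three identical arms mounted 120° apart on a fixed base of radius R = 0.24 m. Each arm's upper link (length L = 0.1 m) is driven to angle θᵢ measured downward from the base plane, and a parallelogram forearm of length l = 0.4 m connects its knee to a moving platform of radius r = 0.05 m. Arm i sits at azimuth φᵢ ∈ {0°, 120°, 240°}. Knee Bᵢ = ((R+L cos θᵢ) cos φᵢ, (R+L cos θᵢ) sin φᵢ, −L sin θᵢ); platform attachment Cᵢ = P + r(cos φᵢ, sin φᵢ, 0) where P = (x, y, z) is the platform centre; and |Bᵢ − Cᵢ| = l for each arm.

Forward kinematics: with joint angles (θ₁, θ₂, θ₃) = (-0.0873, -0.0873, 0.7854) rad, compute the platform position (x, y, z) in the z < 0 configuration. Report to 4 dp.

arm 1 at φ=0.0°: (R−r)+L cos θ1 = 0.2896;  S1 = (0.2896, 0.0000, 0.0087)
arm 2 at φ=120.0°: (R−r)+L cos θ2 = 0.2896;  S2 = (-0.1448, 0.2508, 0.0087)
S3 = (0.2607·cos240.0°, 0.2607·sin240.0°, -0.0707) = (-0.1304, -0.2258, -0.0707)
eliminate P² terms by subtracting sphere 1 from 2 and 3
[-0.8689 0.5016 0.0000]·P = 0.0000;  [-0.8399 -0.4516 -0.1589]·P = -0.0110
det = 0.8137;  x = 0.0068+-0.0979z,  y = 0.0117+-0.1696z
into |P−S₁|² = l²: 1.0384z² + 0.0340z + -0.0798 = 0;  Δ = 0.3325;  z = -0.2940 or 0.2613 → z<0 root = -0.2940
x = 0.0356, y = 0.0616

(0.0356, 0.0616, -0.2940)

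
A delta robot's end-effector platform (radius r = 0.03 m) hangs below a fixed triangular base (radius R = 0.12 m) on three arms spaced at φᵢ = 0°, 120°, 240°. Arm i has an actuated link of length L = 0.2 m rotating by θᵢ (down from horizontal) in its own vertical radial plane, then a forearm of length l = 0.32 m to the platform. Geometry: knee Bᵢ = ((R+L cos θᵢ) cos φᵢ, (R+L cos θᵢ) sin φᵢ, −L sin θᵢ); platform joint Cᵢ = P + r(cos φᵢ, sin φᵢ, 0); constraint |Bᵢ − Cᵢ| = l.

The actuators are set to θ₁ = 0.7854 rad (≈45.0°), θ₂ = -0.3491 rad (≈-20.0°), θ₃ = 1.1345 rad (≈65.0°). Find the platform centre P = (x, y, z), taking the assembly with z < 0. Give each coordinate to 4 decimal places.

(-0.0326, 0.1614, -0.2228)

φ1=0.0°: virtual centre (0.2314, 0.0000, -0.1414), radius l
arm 2 at φ=120.0°: ρ2 = 0.2779;  S2 = (-0.1390, 0.2407, 0.0684)
S3 = (0.1745·cos240.0°, 0.1745·sin240.0°, -0.1813) = (-0.0873, -0.1511, -0.1813)
|S₂|²−|S₁|² = 0.0084;  |S₃|²−|S₁|² = -0.0102
[-0.7408 0.4814 0.4197]·P = 0.0084;  [-0.6374 -0.3023 -0.0797]·P = -0.0102
det = 0.5307;  x = 0.0045+0.1667z,  y = 0.0244+-0.6152z
quadratic in z: (1.4063)z²+(0.1772)z+(-0.0303)=0, √Δ=0.4494 → z ∈ {-0.2228, 0.0968}; z = -0.2228 (taking z<0)
x = -0.0326, y = 0.1614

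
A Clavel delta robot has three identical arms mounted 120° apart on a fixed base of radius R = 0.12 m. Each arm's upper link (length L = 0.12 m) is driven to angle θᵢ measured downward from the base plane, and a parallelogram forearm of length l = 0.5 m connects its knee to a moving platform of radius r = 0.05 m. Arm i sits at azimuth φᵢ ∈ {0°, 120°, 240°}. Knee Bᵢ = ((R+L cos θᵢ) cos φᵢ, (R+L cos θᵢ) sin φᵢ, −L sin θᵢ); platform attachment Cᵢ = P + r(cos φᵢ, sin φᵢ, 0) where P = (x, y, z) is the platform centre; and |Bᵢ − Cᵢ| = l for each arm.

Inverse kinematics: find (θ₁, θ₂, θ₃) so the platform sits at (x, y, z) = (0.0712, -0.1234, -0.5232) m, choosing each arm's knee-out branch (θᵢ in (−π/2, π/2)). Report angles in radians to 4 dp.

θ₁ = 0.4367, θ₂ = 1.0475, θ₃ = 0.4365

arm 1 (φ=0.0°): x'=0.0712, y'=-0.1234
  e−x'=-0.0012;  (l²−L²−(e−x')²−y'²−z²)/2L = -0.2224
  √(A²+B²)=0.5232;  θ1 = -1.5731+2.0098 ≈ 0.4367
arm 2 (φ=120.0°): x'=-0.1425, y'=0.0000
  A=0.2125, B=-0.5232, C=(l²−L²−A²−y'²−z²)/(2L)=-0.3470
  θ2 = atan2(B,A) + arccos(C/0.5647) = 1.0475
rotate P by −φ3: (0.0713, 0.1234, -0.5232)
  A cos θ + B sin θ = C:  -0.0013·cos θ + -0.5232·sin θ = -0.2223
  √(A²+B²)=0.5232;  θ3 = -1.5732+2.0097 ≈ 0.4365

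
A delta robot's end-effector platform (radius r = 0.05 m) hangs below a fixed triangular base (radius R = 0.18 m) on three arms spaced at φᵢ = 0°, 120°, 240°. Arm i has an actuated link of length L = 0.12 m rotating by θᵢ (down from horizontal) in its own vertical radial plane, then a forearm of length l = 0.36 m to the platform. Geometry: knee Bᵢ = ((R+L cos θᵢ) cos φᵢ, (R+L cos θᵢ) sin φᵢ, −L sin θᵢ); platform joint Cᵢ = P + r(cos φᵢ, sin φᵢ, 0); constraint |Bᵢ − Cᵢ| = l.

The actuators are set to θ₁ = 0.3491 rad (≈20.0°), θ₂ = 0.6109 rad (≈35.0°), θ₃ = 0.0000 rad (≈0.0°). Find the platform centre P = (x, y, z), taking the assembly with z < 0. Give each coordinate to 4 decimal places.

(-0.0027, -0.0563, -0.2983)

arm 1 at φ=0.0°: (R−r)+L cos θ1 = 0.2428;  O1 = (0.2428, 0.0000, -0.0410)
φ2=120.0°: virtual centre (-0.1141, 0.1977, -0.0688), radius l
φ3=240.0°: virtual centre (-0.1250, -0.2165, 0.0000), radius l
|O₂|²−|O₁|² = -0.0038;  |O₃|²−|O₁|² = 0.0019
linear system: -0.7138x+0.3954y = -0.0038−-0.0556z; -0.7355x+-0.4330y = 0.0019−0.0821z
Cramer: x(z) = 0.0015+0.0140z;  y(z) = -0.0069+0.1658z
into |P−O₁|² = l²: 1.0277z² + 0.0731z + -0.0696 = 0;  Δ = 0.2916;  z = -0.2983 or 0.2272 → z<0 root = -0.2983
x = -0.0027, y = -0.0563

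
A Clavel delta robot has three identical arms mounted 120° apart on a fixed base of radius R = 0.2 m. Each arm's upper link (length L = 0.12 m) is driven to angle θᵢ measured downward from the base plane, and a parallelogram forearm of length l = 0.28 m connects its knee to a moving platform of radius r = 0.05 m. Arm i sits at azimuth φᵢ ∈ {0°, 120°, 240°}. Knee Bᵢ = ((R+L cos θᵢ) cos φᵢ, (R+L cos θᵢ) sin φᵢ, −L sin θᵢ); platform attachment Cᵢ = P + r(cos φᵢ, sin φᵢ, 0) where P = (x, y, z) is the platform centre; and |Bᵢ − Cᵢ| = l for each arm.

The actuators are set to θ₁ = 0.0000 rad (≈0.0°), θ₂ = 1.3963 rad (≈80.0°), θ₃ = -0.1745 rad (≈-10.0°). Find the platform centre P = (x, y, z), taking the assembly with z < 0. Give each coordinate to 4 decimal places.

φ1=0.0°: virtual centre (0.2700, 0.0000, 0.0000), radius l
φ2=120.0°: virtual centre (-0.0854, 0.1479, -0.1182), radius l
arm 3 at φ=240.0°: ρ3 = 0.2682;  centre 3 = (-0.1341, -0.2322, 0.0208)
subtract pairs → two planes through P
linear system: -0.7108x+0.2959y = -0.0297−-0.2364z; -0.8082x+-0.4645y = -0.0005−0.0417z
Cramer: x(z) = 0.0246-0.1712z;  y(z) = -0.0415+0.3875z
into |P−centre ₁|² = l²: 1.1795z² + 0.0518z + -0.0164 = 0;  Δ = 0.0802;  z = -0.1420 or 0.0981 → z<0 root = -0.1420
x = 0.0489, y = -0.0966

(0.0489, -0.0966, -0.1420)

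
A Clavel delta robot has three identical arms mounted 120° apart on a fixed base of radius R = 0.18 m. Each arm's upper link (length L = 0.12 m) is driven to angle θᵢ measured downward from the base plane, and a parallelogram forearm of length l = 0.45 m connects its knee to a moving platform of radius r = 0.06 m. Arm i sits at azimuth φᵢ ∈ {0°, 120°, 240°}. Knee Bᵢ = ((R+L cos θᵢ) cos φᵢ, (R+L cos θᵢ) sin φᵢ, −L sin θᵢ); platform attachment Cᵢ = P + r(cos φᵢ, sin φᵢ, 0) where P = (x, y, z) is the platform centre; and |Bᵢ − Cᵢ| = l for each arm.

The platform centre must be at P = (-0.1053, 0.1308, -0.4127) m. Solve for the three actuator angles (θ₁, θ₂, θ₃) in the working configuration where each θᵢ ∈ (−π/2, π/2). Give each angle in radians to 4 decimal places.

θ₁ = 0.9596, θ₂ = -0.2620, θ₃ = 0.7852

arm 1 (φ=0.0°): x'=-0.1053, y'=0.1308
  A cos θ + B sin θ = C:  0.2253·cos θ + -0.4127·sin θ = -0.2087
  θ1 = atan2(B,A) + arccos(C/0.4702) = 0.9596
arm 2 (φ=120.0°): x'=0.1659, y'=0.0258
  e−x'=-0.0459;  (l²−L²−(e−x')²−y'²−z²)/2L = 0.0625
  √(A²+B²)=0.4152;  θ2 = -1.6816+1.4197 ≈ -0.2620
φ3=240.0° → target in arm frame (-0.0606, -0.1566)
  A cos θ + B sin θ = C:  0.1806·cos θ + -0.4127·sin θ = -0.1640
  √(A²+B²)=0.4505;  θ3 = -1.1582+1.9435 ≈ 0.7852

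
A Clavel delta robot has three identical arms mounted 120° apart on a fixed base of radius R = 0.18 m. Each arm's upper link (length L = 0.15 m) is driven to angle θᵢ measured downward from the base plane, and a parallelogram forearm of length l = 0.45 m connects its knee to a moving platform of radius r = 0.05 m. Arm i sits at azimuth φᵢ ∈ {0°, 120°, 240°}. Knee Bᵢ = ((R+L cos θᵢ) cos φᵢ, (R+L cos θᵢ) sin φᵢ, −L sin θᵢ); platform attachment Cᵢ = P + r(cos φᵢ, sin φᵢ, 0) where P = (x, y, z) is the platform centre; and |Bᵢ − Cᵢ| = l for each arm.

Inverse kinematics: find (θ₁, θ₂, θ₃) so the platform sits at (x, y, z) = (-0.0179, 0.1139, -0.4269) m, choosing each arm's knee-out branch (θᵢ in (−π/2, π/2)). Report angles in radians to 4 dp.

θ₁ = 0.6107, θ₂ = 0.0873, θ₃ = 0.8728

arm 1 (φ=0.0°): x'=-0.0179, y'=0.1139
  A cos θ + B sin θ = C:  0.1479·cos θ + -0.4269·sin θ = -0.1236
  γ=atan2(-0.4269,0.1479)=-1.2373;  ψ=arccos(-0.2737)=1.8480;  θ1=γ+ψ≈0.6107
φ2=120.0° → target in arm frame (0.1076, -0.0414)
  A=0.0224, B=-0.4269, C=(l²−L²−A²−y'²−z²)/(2L)=-0.0149
  √(A²+B²)=0.4275;  θ2 = -1.5184+1.6056 ≈ 0.0873
rotate P by −φ3: (-0.0897, -0.0725, -0.4269)
  A cos θ + B sin θ = C:  0.2197·cos θ + -0.4269·sin θ = -0.1859
  √(A²+B²)=0.4801;  θ3 = -1.0955+1.9683 ≈ 0.8728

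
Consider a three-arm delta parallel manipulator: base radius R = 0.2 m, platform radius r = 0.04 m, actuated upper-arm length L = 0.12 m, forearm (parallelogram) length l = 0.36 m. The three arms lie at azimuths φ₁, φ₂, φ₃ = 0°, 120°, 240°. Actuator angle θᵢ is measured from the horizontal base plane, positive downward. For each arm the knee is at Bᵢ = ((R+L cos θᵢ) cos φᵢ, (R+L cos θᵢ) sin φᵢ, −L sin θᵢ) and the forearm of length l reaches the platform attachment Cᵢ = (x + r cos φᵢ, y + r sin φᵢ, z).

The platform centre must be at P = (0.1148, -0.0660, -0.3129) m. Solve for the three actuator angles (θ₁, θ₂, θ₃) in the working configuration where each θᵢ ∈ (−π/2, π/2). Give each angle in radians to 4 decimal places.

arm 1 (φ=0.0°): x'=0.1148, y'=-0.0660
  e−x'=0.0452;  (l²−L²−(e−x')²−y'²−z²)/2L = 0.0454
  γ=atan2(-0.3129,0.0452)=-1.4273;  ψ=arccos(0.1436)=1.4267;  θ1=γ+ψ≈-0.0006
arm 2 (φ=120.0°): x'=-0.1146, y'=-0.0664
  e−x'=0.2746;  (l²−L²−(e−x')²−y'²−z²)/2L = -0.2604
  √(A²+B²)=0.4163;  θ2 = -0.8506+2.2467 ≈ 1.3961
arm 3 (φ=240.0°): x'=-0.0002, y'=0.1324
  e−x'=0.1602;  (l²−L²−(e−x')²−y'²−z²)/2L = -0.1080
  γ=atan2(-0.3129,0.1602)=-1.0975;  ψ=arccos(-0.3072)=1.8830;  θ3=γ+ψ≈0.7855

θ₁ = -0.0006, θ₂ = 1.3961, θ₃ = 0.7855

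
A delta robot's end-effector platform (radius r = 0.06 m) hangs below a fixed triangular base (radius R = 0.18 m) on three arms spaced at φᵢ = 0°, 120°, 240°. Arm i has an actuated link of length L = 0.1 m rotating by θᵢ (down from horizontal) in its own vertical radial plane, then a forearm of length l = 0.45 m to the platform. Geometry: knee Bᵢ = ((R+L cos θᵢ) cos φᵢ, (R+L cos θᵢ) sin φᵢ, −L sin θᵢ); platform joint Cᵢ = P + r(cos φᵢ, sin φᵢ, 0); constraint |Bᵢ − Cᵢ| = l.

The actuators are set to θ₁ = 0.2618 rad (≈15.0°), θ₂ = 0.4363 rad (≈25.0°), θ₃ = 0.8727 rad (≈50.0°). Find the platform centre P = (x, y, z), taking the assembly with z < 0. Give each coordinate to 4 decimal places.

O1 = (0.2166·cos0.0°, 0.2166·sin0.0°, -0.0259) = (0.2166, 0.0000, -0.0259)
arm 2 at φ=120.0°: (R−r)+L cos θ2 = 0.2106;  O2 = (-0.1053, 0.1824, -0.0423)
O3 = (0.1843·cos240.0°, 0.1843·sin240.0°, -0.0766) = (-0.0921, -0.1596, -0.0766)
|O₂|²−|O₁|² = -0.0014;  |O₃|²−|O₁|² = -0.0078
linear system: -0.6438x+0.3648y = -0.0014−-0.0328z; -0.6175x+-0.3192y = -0.0078−-0.1014z
Cramer: x(z) = 0.0076-0.1102z;  y(z) = 0.0095-0.1047z
quadratic in z: (1.0231)z²+(0.0958)z+(-0.1581)=0, √Δ=0.8100 → z ∈ {-0.4427, 0.3490}; z = -0.4427 (taking z<0)
x = 0.0564, y = 0.0559

(0.0564, 0.0559, -0.4427)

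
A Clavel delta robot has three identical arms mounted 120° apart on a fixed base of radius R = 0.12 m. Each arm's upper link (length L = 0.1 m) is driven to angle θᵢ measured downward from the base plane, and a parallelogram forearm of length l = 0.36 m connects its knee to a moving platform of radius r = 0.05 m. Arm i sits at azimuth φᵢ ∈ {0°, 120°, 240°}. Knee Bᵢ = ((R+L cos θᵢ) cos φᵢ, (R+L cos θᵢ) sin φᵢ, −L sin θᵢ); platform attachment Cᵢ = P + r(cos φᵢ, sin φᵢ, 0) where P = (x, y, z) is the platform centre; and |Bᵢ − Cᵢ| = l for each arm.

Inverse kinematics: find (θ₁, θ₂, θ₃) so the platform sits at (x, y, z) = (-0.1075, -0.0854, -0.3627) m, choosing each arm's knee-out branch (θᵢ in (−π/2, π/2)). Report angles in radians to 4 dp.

θ₁ = 1.1346, θ₂ = 0.7853, θ₃ = 0.0873

rotate P by −φ1: (-0.1075, -0.0854, -0.3627)
  A=0.1775, B=-0.3627, C=(l²−L²−A²−y'²−z²)/(2L)=-0.2538
  γ=atan2(-0.3627,0.1775)=-1.1157;  ψ=arccos(-0.6284)=2.2503;  θ1=γ+ψ≈1.1346
φ2=120.0° → target in arm frame (-0.0202, 0.1358)
  A=0.0902, B=-0.3627, C=(l²−L²−A²−y'²−z²)/(2L)=-0.1926
  γ=atan2(-0.3627,0.0902)=-1.3270;  ψ=arccos(-0.5155)=2.1123;  θ2=γ+ψ≈0.7853
arm 3 (φ=240.0°): x'=0.1277, y'=-0.0504
  A cos θ + B sin θ = C:  -0.0577·cos θ + -0.3627·sin θ = -0.0891
  √(A²+B²)=0.3673;  θ3 = -1.7286+1.8159 ≈ 0.0873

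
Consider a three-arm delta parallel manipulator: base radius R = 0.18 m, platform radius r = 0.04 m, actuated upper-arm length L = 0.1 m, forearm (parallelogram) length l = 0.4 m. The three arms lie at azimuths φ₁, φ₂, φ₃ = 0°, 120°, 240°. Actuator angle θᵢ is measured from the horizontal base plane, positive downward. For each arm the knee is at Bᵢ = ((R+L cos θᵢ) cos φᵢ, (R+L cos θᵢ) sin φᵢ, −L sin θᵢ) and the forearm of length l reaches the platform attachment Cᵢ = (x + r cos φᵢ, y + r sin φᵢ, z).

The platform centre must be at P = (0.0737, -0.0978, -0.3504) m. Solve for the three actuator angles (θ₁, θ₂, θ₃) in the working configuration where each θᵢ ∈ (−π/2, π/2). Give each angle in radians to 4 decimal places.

θ₁ = 0.0000, θ₂ = 1.1345, θ₃ = 0.1740

rotate P by −φ1: (0.0737, -0.0978, -0.3504)
  A=0.0663, B=-0.3504, C=(l²−L²−A²−y'²−z²)/(2L)=0.0663
  √(A²+B²)=0.3566;  θ1 = -1.3838+1.3838 ≈ 0.0000
arm 2 (φ=120.0°): x'=-0.1215, y'=-0.0149
  A cos θ + B sin θ = C:  0.2615·cos θ + -0.3504·sin θ = -0.2070
  √(A²+B²)=0.4372;  θ2 = -0.9296+2.0641 ≈ 1.1345
rotate P by −φ3: (0.0478, 0.1127, -0.3504)
  A=0.0922, B=-0.3504, C=(l²−L²−A²−y'²−z²)/(2L)=0.0301
  γ=atan2(-0.3504,0.0922)=-1.3136;  ψ=arccos(0.0831)=1.4876;  θ3=γ+ψ≈0.1740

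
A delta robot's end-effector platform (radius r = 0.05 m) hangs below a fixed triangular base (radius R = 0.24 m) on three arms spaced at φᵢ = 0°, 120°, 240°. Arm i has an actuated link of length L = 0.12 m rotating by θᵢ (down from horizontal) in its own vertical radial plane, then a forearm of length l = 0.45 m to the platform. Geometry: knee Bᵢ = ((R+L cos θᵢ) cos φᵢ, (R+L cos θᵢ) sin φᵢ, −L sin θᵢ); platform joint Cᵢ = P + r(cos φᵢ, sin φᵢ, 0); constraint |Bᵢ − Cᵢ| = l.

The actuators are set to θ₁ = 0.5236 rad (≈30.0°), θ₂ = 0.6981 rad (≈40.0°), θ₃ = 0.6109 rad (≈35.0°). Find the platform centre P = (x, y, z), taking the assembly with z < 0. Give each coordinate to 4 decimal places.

arm 1 at φ=0.0°: ρ1 = 0.2939;  O1 = (0.2939, 0.0000, -0.0600)
arm 2 at φ=120.0°: ρ2 = 0.2819;  O2 = (-0.1410, 0.2442, -0.0771)
O3 = (0.2883·cos240.0°, 0.2883·sin240.0°, -0.0688) = (-0.1441, -0.2497, -0.0688)
subtract pairs → two planes through P
linear system: -0.8698x+0.4883y = -0.0046−-0.0343z; -0.8761x+-0.4993y = -0.0021−-0.0177z
det = 0.8621;  x = 0.0039+-0.0298z,  y = -0.0025+0.0170z
into |P−O₁|² = l²: 1.0012z² + 0.1372z + -0.1148 = 0;  Δ = 0.4784;  z = -0.4140 or 0.2769 → z<0 root = -0.4140
x = 0.0162, y = -0.0095

(0.0162, -0.0095, -0.4140)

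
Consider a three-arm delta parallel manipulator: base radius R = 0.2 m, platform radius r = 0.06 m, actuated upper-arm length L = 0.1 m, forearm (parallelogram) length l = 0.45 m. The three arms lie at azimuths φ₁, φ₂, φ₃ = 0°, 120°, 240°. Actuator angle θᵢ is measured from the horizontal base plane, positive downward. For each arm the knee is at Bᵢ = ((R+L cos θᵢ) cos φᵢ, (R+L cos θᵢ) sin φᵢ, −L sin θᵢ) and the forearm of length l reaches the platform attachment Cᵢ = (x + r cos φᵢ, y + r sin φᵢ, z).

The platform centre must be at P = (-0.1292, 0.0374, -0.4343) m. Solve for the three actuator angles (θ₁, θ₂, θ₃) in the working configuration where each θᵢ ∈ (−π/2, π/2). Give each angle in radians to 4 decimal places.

θ₁ = 1.3092, θ₂ = 0.1750, θ₃ = 0.5239

φ1=0.0° → target in arm frame (-0.1292, 0.0374)
  A cos θ + B sin θ = C:  0.2692·cos θ + -0.4343·sin θ = -0.3499
  √(A²+B²)=0.5110;  θ1 = -1.0159+2.3252 ≈ 1.3092
φ2=120.0° → target in arm frame (0.0970, 0.0932)
  e−x'=0.0430;  (l²−L²−(e−x')²−y'²−z²)/2L = -0.0333
  θ2 = atan2(B,A) + arccos(C/0.4364) = 0.1750
arm 3 (φ=240.0°): x'=0.0322, y'=-0.1306
  A cos θ + B sin θ = C:  0.1078·cos θ + -0.4343·sin θ = -0.1239
  γ=atan2(-0.4343,0.1078)=-1.3275;  ψ=arccos(-0.2770)=1.8515;  θ3=γ+ψ≈0.5239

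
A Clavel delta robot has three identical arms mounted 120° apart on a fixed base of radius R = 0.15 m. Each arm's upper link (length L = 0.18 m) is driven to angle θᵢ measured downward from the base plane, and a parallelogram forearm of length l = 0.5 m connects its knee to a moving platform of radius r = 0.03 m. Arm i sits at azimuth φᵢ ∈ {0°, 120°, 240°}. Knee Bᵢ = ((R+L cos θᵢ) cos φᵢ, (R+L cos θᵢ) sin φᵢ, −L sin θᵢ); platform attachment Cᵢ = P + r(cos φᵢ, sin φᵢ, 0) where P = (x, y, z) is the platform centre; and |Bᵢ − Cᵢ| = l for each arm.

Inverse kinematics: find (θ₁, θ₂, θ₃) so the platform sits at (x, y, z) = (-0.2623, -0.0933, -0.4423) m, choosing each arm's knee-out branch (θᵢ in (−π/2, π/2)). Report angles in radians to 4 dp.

rotate P by −φ1: (-0.2623, -0.0933, -0.4423)
  A cos θ + B sin θ = C:  0.3823·cos θ + -0.4423·sin θ = -0.3691
  γ=atan2(-0.4423,0.3823)=-0.8580;  ψ=arccos(-0.6314)=2.2542;  θ1=γ+ψ≈1.3961
φ2=120.0° → target in arm frame (0.0503, 0.2738)
  A cos θ + B sin θ = C:  0.0697·cos θ + -0.4423·sin θ = -0.1607
  √(A²+B²)=0.4478;  θ2 = -1.4146+1.9379 ≈ 0.5233
rotate P by −φ3: (0.2120, -0.1805, -0.4423)
  A cos θ + B sin θ = C:  -0.0920·cos θ + -0.4423·sin θ = -0.0530
  γ=atan2(-0.4423,-0.0920)=-1.7758;  ψ=arccos(-0.1172)=1.6883;  θ3=γ+ψ≈-0.0875

θ₁ = 1.3961, θ₂ = 0.5233, θ₃ = -0.0875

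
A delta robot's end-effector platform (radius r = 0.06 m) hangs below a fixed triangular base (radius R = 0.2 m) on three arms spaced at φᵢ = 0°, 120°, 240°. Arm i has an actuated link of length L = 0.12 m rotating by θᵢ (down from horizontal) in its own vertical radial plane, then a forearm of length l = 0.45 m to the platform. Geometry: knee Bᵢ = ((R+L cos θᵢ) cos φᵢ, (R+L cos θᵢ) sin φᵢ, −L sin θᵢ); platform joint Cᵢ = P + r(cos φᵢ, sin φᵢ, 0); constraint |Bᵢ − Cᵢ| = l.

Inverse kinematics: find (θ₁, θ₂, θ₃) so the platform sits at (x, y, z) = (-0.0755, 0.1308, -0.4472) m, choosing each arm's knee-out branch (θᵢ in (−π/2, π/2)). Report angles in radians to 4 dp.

rotate P by −φ1: (-0.0755, 0.1308, -0.4472)
  e−x'=0.2155;  (l²−L²−(e−x')²−y'²−z²)/2L = -0.3143
  θ1 = atan2(B,A) + arccos(C/0.4964) = 1.1347
arm 2 (φ=120.0°): x'=0.1510, y'=0.0000
  A=-0.0110, B=-0.4472, C=(l²−L²−A²−y'²−z²)/(2L)=-0.0500
  γ=atan2(-0.4472,-0.0110)=-1.5954;  ψ=arccos(-0.1119)=1.6829;  θ2=γ+ψ≈0.0874
arm 3 (φ=240.0°): x'=-0.0755, y'=-0.1308
  A=0.2155, B=-0.4472, C=(l²−L²−A²−y'²−z²)/(2L)=-0.3144
  √(A²+B²)=0.4964;  θ3 = -1.1217+2.2565 ≈ 1.1348

θ₁ = 1.1347, θ₂ = 0.0874, θ₃ = 1.1348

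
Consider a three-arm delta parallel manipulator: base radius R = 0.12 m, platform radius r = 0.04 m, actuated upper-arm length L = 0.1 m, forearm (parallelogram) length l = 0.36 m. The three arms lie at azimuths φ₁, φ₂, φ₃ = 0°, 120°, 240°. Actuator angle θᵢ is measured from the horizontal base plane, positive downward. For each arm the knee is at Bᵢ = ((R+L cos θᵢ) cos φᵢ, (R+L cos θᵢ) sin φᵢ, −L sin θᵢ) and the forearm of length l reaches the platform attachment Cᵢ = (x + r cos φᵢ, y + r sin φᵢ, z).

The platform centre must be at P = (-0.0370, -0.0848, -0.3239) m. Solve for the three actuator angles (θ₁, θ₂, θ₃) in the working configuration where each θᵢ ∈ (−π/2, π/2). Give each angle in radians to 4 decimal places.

arm 1 (φ=0.0°): x'=-0.0370, y'=-0.0848
  A cos θ + B sin θ = C:  0.1170·cos θ + -0.3239·sin θ = -0.0310
  √(A²+B²)=0.3444;  θ1 = -1.2242+1.6608 ≈ 0.4366
arm 2 (φ=120.0°): x'=-0.0549, y'=0.0744
  A cos θ + B sin θ = C:  0.1349·cos θ + -0.3239·sin θ = -0.0453
  γ=atan2(-0.3239,0.1349)=-1.1761;  ψ=arccos(-0.1291)=1.7003;  θ2=γ+ψ≈0.5242
arm 3 (φ=240.0°): x'=0.0919, y'=0.0104
  A=-0.0119, B=-0.3239, C=(l²−L²−A²−y'²−z²)/(2L)=0.0722
  γ=atan2(-0.3239,-0.0119)=-1.6076;  ψ=arccos(0.2227)=1.3462;  θ3=γ+ψ≈-0.2615

θ₁ = 0.4366, θ₂ = 0.5242, θ₃ = -0.2615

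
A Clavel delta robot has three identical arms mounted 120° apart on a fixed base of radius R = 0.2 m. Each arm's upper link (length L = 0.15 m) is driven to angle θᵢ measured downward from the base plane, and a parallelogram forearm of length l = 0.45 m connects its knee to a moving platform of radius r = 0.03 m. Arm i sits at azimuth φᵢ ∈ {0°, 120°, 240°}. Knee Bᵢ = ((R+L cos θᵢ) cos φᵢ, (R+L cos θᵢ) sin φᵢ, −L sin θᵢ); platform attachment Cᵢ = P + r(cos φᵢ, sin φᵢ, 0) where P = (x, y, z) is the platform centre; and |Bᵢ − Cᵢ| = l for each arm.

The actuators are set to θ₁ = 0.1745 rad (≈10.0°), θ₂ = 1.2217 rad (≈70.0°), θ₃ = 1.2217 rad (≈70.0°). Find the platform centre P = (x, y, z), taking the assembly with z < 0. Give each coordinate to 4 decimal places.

(0.1581, 0.0000, -0.4468)

φ1=0.0°: virtual centre (0.3177, 0.0000, -0.0260), radius l
centre 2 = (0.2213·cos120.0°, 0.2213·sin120.0°, -0.1410) = (-0.1107, 0.1917, -0.1410)
arm 3 at φ=240.0°: e+L cos θ3 = 0.2213;  centre 3 = (-0.1107, -0.1917, -0.1410)
|centre ₂|²−|centre ₁|² = -0.0328;  |centre ₃|²−|centre ₁|² = -0.0328
plane₁₂: -0.8568x+0.3833y+-0.2298z = -0.0328
det = 0.6568;  x = 0.0383+-0.2682z,  y = 0.0000+0.0000z
into |P−centre ₁|² = l²: 1.0720z² + 0.2020z + -0.1237 = 0;  Δ = 0.5713;  z = -0.4468 or 0.2583 → z<0 root = -0.4468
x = 0.1581, y = 0.0000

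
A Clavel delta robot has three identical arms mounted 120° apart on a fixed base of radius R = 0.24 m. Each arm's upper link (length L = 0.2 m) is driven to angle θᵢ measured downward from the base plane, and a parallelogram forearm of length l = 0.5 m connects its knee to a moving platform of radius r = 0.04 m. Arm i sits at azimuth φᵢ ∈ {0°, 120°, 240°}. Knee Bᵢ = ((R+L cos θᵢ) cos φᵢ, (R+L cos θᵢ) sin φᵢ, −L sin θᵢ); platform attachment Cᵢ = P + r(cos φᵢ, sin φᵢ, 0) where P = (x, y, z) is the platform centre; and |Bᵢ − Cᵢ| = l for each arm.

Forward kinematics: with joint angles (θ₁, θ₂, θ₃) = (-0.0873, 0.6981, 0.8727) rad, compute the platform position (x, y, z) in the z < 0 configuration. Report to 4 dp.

(0.1336, 0.0281, -0.4053)

arm 1 at φ=0.0°: ρ1 = 0.3992;  O1 = (0.3992, 0.0000, 0.0174)
φ2=120.0°: virtual centre (-0.1766, 0.3059, -0.1286), radius l
O3 = (0.3286·cos240.0°, 0.3286·sin240.0°, -0.1532) = (-0.1643, -0.2845, -0.1532)
|O₂|²−|O₁|² = -0.0184;  |O₃|²−|O₁|² = -0.0283
linear system: -1.1517x+0.6118y = -0.0184−-0.2920z; -1.1270x+-0.5691y = -0.0283−-0.3413z
Cramer: x(z) = 0.0207-0.2788z;  y(z) = 0.0088-0.0476z
sphere 1 gives Az²+Bz+C=0 with A=1.0800, B=0.1754, C=-0.1063;  B²−4AC=0.4899;  roots -0.4053, 0.2429;  negative root z = -0.4053
x = 0.1336, y = 0.0281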